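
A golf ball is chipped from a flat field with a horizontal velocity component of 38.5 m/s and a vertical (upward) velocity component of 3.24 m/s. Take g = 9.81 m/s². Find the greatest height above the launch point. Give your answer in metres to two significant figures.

Maximum height: H = v_y0² / (2g) = 3.240² / (2 × 9.81) = 0.5350 m.

0.54 m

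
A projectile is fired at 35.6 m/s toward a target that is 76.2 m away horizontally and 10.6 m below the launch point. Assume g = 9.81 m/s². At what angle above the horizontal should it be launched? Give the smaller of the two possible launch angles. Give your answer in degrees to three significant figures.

Trajectory: y = x tanθ − g x² (1 + tan²θ)/(2v₀²). With x = 76.2, y = −10.6, v₀ = 35.6, g = 9.81:
22.47 tan²θ − 76.2 tanθ + (11.87) = 0.
tanθ = [76.2 ± √(76.2² − 4 × 22.47 × (11.87))] / (2 × 22.47) = (76.2 ± 68.84) / 44.94, giving tanθ = 0.1637 or 3.227.
θ = 9.297° or 72.78°; the smaller is 9.297°.

9.30°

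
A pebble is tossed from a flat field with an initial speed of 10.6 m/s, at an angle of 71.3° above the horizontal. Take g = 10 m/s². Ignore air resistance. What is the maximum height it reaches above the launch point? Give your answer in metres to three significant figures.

5.04 m

Horizontal component vₓ = 10.60 cos 71.3° = 3.398 m/s; vertical v_y0 = 10.60 sin 71.3° = 10.04 m/s.
Peak height H = v_y0² / (2g) = 100.81 / 20.00 = 5.041 m.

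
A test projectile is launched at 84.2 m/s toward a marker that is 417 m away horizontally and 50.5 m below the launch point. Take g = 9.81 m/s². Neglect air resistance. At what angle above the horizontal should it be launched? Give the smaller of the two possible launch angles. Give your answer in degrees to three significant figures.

10.0°

Trajectory: y = x tanθ − g x² (1 + tan²θ)/(2v₀²). With x = 417, y = −50.5, v₀ = 84.2, g = 9.81:
120.3 tan²θ − 417 tanθ + (69.81) = 0.
tanθ = [417 ± √(417² − 4 × 120.3 × (69.81))] / (2 × 120.3) = (417 ± 374.6) / 240.6, giving tanθ = 0.1764 or 3.290.
θ = 10.00° or 73.09°; the smaller is 10.00°.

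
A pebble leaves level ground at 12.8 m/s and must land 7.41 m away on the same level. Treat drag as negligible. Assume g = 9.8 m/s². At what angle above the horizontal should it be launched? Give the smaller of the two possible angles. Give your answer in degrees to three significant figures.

13.2°

Level-ground range R = v₀² sin(2θ)/g ⇒ sin(2θ) = gR/v₀² = 9.80 × 7.41 / 12.8² = 0.4432.
2θ = 26.31° or 180° − 26.31° = 153.7°, so θ = 13.15° or 76.85°.
The smaller angle is 13.15°.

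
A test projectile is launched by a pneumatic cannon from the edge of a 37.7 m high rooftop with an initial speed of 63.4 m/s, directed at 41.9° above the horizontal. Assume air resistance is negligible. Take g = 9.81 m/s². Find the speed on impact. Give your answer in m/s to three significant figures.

69.0 m/s

Horizontal component vₓ = 63.40 cos 41.9° = 47.19 m/s; vertical v_y0 = 63.40 sin 41.9° = 42.34 m/s.
Vertical motion (up positive, ground at y = 0): 4.905 t² − (42.34) t − 37.7 = 0, so t = (42.34 + √(42.34² + 2·9.81·37.7)) / 9.81 = (42.34 + 50.32) / 9.81 = 9.446 s.
Vertical velocity at impact: v_y = v_y0 − g t = 42.34 − 9.81 × 9.446 = −50.32 m/s.
Speed: |v| = √(vₓ² + v_y²) = √(47.19² + 50.32²) = 68.99 m/s.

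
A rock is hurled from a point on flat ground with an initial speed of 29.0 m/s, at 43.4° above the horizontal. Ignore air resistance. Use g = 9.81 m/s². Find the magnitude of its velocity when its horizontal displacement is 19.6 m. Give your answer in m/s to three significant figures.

Resolve: vₓ = 29.00 cos 43.4° = 21.07 m/s and v_y0 = 29.00 sin 43.4° = 19.93 m/s.
x = vₓ t ⇒ t = 19.6/21.07 = 0.9302 s.
Vertical velocity there: v_y = v_y0 − g t = 19.93 − 9.81 × 0.9302 = 10.80 m/s.
Speed: √(vₓ² + v_y²) = √(21.07² + 10.80²) = 23.68 m/s.

23.7 m/s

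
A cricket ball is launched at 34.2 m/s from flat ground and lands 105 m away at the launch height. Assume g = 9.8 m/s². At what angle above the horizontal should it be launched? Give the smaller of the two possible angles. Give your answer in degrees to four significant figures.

Level-ground range R = v₀² sin(2θ)/g ⇒ sin(2θ) = gR/v₀² = 9.80 × 105 / 34.2² = 0.8798.
2θ = 61.61° or 180° − 61.61° = 118.4°, so θ = 30.81° or 59.19°.
The smaller angle is 30.81°.

30.81°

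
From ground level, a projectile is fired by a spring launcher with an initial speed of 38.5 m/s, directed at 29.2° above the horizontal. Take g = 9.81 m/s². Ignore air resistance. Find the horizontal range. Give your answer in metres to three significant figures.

129 m

vₓ = 38.50 cos 29.2° = 33.61 m/s; v_y0 = 38.50 sin 29.2° = 18.78 m/s.
Flight time T = 2 v_y0 / g = 3.829 s.
Range: R = vₓ T = 33.61 × 3.829 = 128.7 m.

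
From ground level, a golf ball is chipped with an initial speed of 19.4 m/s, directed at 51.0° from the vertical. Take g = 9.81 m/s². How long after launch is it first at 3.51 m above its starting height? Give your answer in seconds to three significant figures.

0.332 s

Horizontal component vₓ = 19.40 sin 51.0° = 15.08 m/s; vertical v_y0 = 19.40 cos 51.0° = 12.21 m/s.
Height y(t) = 12.21 t − 4.905 t² = 3.51 gives 4.905 t² − 12.21 t + 3.51 = 0.
t = [12.21 ± √(12.21² − 2·9.81·3.51)] / 9.81 = (12.21 ± 8.955) / 9.81, so t = 0.3317 s or t = 2.157 s.
The first (ascending) time is 0.3317 s.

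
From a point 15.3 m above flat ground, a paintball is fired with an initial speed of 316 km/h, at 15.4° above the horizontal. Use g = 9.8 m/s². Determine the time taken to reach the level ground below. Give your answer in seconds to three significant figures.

5.34 s

Convert: 316 km/h = 316/3.6 = 87.78 m/s.
Resolve: vₓ = 87.78 cos 15.4° = 84.63 m/s and v_y0 = 87.78 sin 15.4° = 23.31 m/s.
Vertical motion (up positive, ground at y = 0): 4.900 t² − (23.31) t − 15.3 = 0, so t = (23.31 + √(23.31² + 2·9.80·15.3)) / 9.80 = (23.31 + 29.04) / 9.80 = 5.342 s.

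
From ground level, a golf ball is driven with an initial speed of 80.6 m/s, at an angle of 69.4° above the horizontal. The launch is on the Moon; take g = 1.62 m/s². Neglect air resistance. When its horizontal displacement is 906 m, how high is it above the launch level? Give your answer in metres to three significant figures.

Resolve: vₓ = 80.60 cos 69.4° = 28.36 m/s and v_y0 = 80.60 sin 69.4° = 75.45 m/s.
Time to reach x = 906 m: t = x/vₓ = 906/28.36 = 31.95 s.
Height: y = v_y0 t − ½ g t² = 75.45 × 31.95 − 0.8100 × 31.95² = 2410 − 826.8 = 1584 m.

1580 m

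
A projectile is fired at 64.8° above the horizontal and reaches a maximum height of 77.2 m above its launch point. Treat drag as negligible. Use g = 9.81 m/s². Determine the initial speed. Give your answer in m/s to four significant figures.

At the peak v_y = 0, so v_y0 = √(2gH) = √(2 × 9.81 × 77.2) = 38.92 m/s.
v_y0 = v₀ sin θ ⇒ v₀ = 38.92 / sin 64.8° = 43.01 m/s.

43.01 m/s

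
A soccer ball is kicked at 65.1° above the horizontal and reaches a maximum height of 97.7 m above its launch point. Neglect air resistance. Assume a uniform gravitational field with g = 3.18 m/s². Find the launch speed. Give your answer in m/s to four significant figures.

27.48 m/s

At the peak v_y = 0, so v_y0 = √(2gH) = √(2 × 3.18 × 97.7) = 24.93 m/s.
v_y0 = v₀ sin θ ⇒ v₀ = 24.93 / sin 65.1° = 27.48 m/s.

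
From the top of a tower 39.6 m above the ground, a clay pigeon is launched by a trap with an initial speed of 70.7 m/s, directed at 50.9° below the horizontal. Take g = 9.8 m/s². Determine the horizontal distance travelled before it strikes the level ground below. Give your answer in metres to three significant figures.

Resolve: vₓ = 70.70 cos 50.9° = 44.59 m/s and v_y0 = −54.87 m/s (downward).
Vertical motion (up positive, ground at y = 0): 4.900 t² − (−54.87) t − 39.6 = 0, so t = (−54.87 + √(54.87² + 2·9.80·39.6)) / 9.80 = (−54.87 + 61.53) / 9.80 = 0.6804 s.
Horizontal distance: R = vₓ t = 44.59 × 0.6804 = 30.34 m.

30.3 m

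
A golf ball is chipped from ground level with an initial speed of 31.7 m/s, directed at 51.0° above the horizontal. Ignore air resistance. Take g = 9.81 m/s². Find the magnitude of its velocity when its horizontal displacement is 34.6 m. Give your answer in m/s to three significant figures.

Components: vₓ = 31.70 cos 51.0° = 19.95 m/s, v_y0 = 31.70 sin 51.0° = 24.64 m/s.
Time to reach x = 34.6 m: t = x/vₓ = 34.6/19.95 = 1.734 s.
Vertical velocity there: v_y = v_y0 − g t = 24.64 − 9.81 × 1.734 = 7.621 m/s.
Speed: √(vₓ² + v_y²) = √(19.95² + 7.621²) = 21.36 m/s.

21.4 m/s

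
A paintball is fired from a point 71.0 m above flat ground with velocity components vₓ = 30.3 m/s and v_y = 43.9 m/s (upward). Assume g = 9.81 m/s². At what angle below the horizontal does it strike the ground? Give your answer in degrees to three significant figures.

62.3°

Vertical motion (up positive, ground at y = 0): 4.905 t² − (43.90) t − 71.0 = 0, so t = (43.90 + √(43.90² + 2·9.81·71.0)) / 9.81 = (43.90 + 57.62) / 9.81 = 10.35 s.
At impact: v_y = v_y0 − g t = −57.62 m/s; vₓ = 30.30 m/s.
Angle below horizontal: arctan(|v_y|/vₓ) = arctan(57.62/30.30) = 62.26°.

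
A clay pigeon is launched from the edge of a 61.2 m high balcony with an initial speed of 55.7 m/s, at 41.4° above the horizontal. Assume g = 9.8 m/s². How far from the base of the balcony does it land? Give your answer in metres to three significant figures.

373 m

vₓ = 55.70 cos 41.4° = 41.78 m/s; v_y0 = 55.70 sin 41.4° = 36.84 m/s.
Vertical motion (up positive, ground at y = 0): 4.900 t² − (36.84) t − 61.2 = 0, so t = (36.84 + √(36.84² + 2·9.80·61.2)) / 9.80 = (36.84 + 50.56) / 9.80 = 8.918 s.
Horizontal distance: R = vₓ t = 41.78 × 8.918 = 372.6 m.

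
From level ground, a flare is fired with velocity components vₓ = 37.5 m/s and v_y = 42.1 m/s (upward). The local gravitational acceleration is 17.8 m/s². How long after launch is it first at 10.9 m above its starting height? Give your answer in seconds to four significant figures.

0.2749 s

Require v_y0 t − ½ g t² = 10.9, i.e. 8.900 t² − 42.10 t + 10.9 = 0.
t = [42.10 ± √(42.10² − 2·17.8·10.9)] / 17.8 = (42.10 ± 37.21) / 17.8, so t = 0.2749 s or t = 4.455 s.
The first (ascending) time is 0.2749 s.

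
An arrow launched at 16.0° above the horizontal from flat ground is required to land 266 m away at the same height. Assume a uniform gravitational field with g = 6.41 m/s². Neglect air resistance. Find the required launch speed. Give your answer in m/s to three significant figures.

56.7 m/s

On level ground R = v₀² sin 2θ / g ⇒ v₀ = √(gR / sin 2θ).
v₀ = √(6.41 × 266 / sin 32.00°) = √(1705 / 0.5299) = √3217.6 = 56.72 m/s.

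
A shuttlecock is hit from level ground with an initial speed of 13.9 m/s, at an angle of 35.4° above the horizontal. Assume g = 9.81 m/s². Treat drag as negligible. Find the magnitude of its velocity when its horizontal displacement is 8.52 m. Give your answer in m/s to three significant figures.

11.4 m/s

Horizontal component vₓ = 13.90 cos 35.4° = 11.33 m/s; vertical v_y0 = 13.90 sin 35.4° = 8.052 m/s.
Time to reach x = 8.52 m: t = x/vₓ = 8.52/11.33 = 0.7520 s.
Vertical velocity there: v_y = v_y0 − g t = 8.052 − 9.81 × 0.7520 = 0.6752 m/s.
Speed: √(vₓ² + v_y²) = √(11.33² + 0.6752²) = 11.35 m/s.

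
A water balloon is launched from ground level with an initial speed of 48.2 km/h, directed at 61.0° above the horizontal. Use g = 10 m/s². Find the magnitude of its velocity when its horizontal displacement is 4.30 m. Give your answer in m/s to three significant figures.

Convert: 48.2 km/h = 48.2/3.6 = 13.39 m/s.
Resolve: vₓ = 13.39 cos 61.0° = 6.491 m/s and v_y0 = 13.39 sin 61.0° = 11.71 m/s.
Time to reach x = 4.30 m: t = x/vₓ = 4.30/6.491 = 0.6624 s.
Vertical velocity there: v_y = v_y0 − g t = 11.71 − 10.0 × 0.6624 = 5.086 m/s.
Speed: √(vₓ² + v_y²) = √(6.491² + 5.086²) = 8.246 m/s.

8.25 m/s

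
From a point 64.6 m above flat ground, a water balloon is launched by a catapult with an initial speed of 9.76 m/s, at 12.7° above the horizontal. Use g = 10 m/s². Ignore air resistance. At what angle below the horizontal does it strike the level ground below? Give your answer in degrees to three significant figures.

75.2°

Horizontal component vₓ = 9.760 cos 12.7° = 9.521 m/s; vertical v_y0 = 9.760 sin 12.7° = 2.146 m/s.
With up positive and y = 0 at the ground: y(t) = 64.6 + (2.146) t − 5.000 t². Setting y = 0 and taking the positive root: t = [2.146 + √(2.146² + 2·10.0·64.6)] / 10.0 = (2.146 + 36.01) / 10.0 = 3.815 s.
At impact: v_y = v_y0 − g t = −36.01 m/s; vₓ = 9.521 m/s.
Angle below horizontal: arctan(|v_y|/vₓ) = arctan(36.01/9.521) = 75.19°.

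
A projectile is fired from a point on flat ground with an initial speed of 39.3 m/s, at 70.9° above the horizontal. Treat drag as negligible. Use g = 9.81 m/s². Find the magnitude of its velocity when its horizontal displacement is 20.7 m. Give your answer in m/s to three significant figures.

Resolve: vₓ = 39.30 cos 70.9° = 12.86 m/s and v_y0 = 39.30 sin 70.9° = 37.14 m/s.
x = vₓ t ⇒ t = 20.7/12.86 = 1.610 s.
Vertical velocity there: v_y = v_y0 − g t = 37.14 − 9.81 × 1.610 = 21.35 m/s.
Speed: √(vₓ² + v_y²) = √(12.86² + 21.35²) = 24.92 m/s.

24.9 m/s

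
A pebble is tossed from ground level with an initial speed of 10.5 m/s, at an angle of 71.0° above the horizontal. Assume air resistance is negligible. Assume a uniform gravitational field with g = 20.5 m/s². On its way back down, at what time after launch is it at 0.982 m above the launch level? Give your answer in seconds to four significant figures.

Resolve: vₓ = 10.50 cos 71.0° = 3.418 m/s and v_y0 = 10.50 sin 71.0° = 9.928 m/s.
Set y = v_y0 t − ½ g t² = 0.982: 10.25 t² − 9.928 t + 0.982 = 0.
t = [9.928 ± √(9.928² − 2·20.5·0.982)] / 20.5 = (9.928 ± 7.636) / 20.5, so t = 0.1118 s or t = 0.8568 s.
The descending-branch root is 0.8568 s.

0.8568 s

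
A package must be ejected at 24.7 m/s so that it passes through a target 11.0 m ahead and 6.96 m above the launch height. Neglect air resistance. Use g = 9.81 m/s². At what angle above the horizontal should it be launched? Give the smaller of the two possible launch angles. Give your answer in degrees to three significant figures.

37.7°

Trajectory: y = x tanθ − g x² (1 + tan²θ)/(2v₀²). With x = 11.0, y = 6.96, v₀ = 24.7, g = 9.81:
0.9728 tan²θ − 11.0 tanθ + (7.933) = 0.
tanθ = [11.0 ± √(11.0² − 4 × 0.9728 × (7.933))] / (2 × 0.9728) = (11.0 ± 9.494) / 1.946, giving tanθ = 0.7742 or 10.53.
θ = 37.75° or 84.58°; the smaller is 37.75°.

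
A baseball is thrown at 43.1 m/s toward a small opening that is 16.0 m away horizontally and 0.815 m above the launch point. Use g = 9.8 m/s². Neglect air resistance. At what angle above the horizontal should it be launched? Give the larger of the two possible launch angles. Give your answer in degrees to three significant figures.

Trajectory: y = x tanθ − g x² (1 + tan²θ)/(2v₀²). With x = 16.0, y = 0.815, v₀ = 43.1, g = 9.80:
0.6753 tan²θ − 16.0 tanθ + (1.490) = 0.
tanθ = [16.0 ± √(16.0² − 4 × 0.6753 × (1.490))] / (2 × 0.6753) = (16.0 ± 15.87) / 1.351, giving tanθ = 0.09351 or 23.60.
θ = 5.342° or 87.57°; the larger is 87.57°.

87.6°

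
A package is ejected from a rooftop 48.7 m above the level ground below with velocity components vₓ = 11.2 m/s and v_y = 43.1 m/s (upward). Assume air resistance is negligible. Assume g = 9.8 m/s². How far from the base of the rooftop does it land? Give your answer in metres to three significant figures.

With up positive and y = 0 at the ground: y(t) = 48.7 + (43.10) t − 4.900 t². Setting y = 0 and taking the positive root: t = [43.10 + √(43.10² + 2·9.80·48.7)] / 9.80 = (43.10 + 53.03) / 9.80 = 9.809 s.
Horizontal distance: R = vₓ t = 11.20 × 9.809 = 109.9 m.

110 m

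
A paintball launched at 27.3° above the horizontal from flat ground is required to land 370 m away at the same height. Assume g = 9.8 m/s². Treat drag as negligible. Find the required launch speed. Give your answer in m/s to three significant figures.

On level ground R = v₀² sin 2θ / g ⇒ v₀ = √(gR / sin 2θ).
v₀ = √(9.80 × 370 / sin 54.60°) = √(3626 / 0.8151) = √4448.4 = 66.70 m/s.

66.7 m/s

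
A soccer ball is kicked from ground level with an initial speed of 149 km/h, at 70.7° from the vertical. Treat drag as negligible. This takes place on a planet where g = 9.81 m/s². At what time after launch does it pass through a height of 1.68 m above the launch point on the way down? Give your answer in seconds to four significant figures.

Convert: 149 km/h = 149/3.6 = 41.39 m/s.
vₓ = 41.39 sin 70.7° = 39.06 m/s; v_y0 = 41.39 cos 70.7° = 13.68 m/s.
Set y = v_y0 t − ½ g t² = 1.68: 4.905 t² − 13.68 t + 1.68 = 0.
Quadratic formula: t = (13.68 ± √154.17) / 9.81 = (13.68 ± 12.42) / 9.81 → t = 0.1288 s or 2.660 s.
The descending-branch root is 2.660 s.

2.660 s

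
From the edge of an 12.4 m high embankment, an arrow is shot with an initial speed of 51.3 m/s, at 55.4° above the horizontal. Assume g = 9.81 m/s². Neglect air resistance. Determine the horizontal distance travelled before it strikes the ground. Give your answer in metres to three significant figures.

vₓ = 51.30 cos 55.4° = 29.13 m/s; v_y0 = 51.30 sin 55.4° = 42.23 m/s.
The projectile lands when y = 12.4 + (42.23) t − ½·9.81·t² = 0. Positive root: t = (42.23 + √(42.23² + 2·9.81·12.4)) / 9.81 = (42.23 + 45.02) / 9.81 = 8.893 s.
Horizontal distance: R = vₓ t = 29.13 × 8.893 = 259.1 m.

259 m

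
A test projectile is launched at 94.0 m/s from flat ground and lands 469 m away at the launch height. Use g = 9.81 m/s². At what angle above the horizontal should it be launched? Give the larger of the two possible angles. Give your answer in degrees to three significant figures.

R = v₀² sin 2θ / g gives sin 2θ = gR/v₀² = 9.81·469/94.0² = 0.5207.
2θ = 31.38° or 180° − 31.38° = 148.6°, so θ = 15.69° or 74.31°.
The larger angle is 74.31°.

74.3°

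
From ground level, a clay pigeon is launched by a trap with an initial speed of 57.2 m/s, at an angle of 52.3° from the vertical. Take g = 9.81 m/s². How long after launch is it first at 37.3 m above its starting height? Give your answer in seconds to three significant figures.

1.31 s

vₓ = 57.20 sin 52.3° = 45.26 m/s; v_y0 = 57.20 cos 52.3° = 34.98 m/s.
Height y(t) = 34.98 t − 4.905 t² = 37.3 gives 4.905 t² − 34.98 t + 37.3 = 0.
Quadratic formula: t = (34.98 ± √491.73) / 9.81 = (34.98 ± 22.17) / 9.81 → t = 1.305 s or 5.826 s.
The first (ascending) time is 1.305 s.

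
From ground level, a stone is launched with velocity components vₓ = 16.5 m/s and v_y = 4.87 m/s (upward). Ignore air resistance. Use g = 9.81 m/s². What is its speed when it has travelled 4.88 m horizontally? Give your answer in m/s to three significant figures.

x = vₓ t ⇒ t = 4.88/16.50 = 0.2958 s.
Vertical velocity there: v_y = v_y0 − g t = 4.870 − 9.81 × 0.2958 = 1.969 m/s.
Speed: √(vₓ² + v_y²) = √(16.50² + 1.969²) = 16.62 m/s.

16.6 m/s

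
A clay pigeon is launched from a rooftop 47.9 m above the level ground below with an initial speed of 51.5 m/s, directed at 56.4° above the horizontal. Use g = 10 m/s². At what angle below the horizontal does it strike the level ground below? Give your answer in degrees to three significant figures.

61.7°

vₓ = 51.50 cos 56.4° = 28.50 m/s; v_y0 = 51.50 sin 56.4° = 42.90 m/s.
Vertical motion (up positive, ground at y = 0): 5.000 t² − (42.90) t − 47.9 = 0, so t = (42.90 + √(42.90² + 2·10.0·47.9)) / 10.0 = (42.90 + 52.90) / 10.0 = 9.579 s.
At impact: v_y = v_y0 − g t = −52.90 m/s; vₓ = 28.50 m/s.
Angle below horizontal: arctan(|v_y|/vₓ) = arctan(52.90/28.50) = 61.68°.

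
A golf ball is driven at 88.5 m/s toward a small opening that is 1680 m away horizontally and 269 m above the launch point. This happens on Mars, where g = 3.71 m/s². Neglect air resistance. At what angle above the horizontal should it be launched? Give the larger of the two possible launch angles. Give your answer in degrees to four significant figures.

Trajectory: y = x tanθ − g x² (1 + tan²θ)/(2v₀²). With x = 1680, y = 269, v₀ = 88.5, g = 3.71:
668.5 tan²θ − 1680 tanθ + (937.5) = 0.
tanθ = [1680 ± √(1680² − 4 × 668.5 × (937.5))] / (2 × 668.5) = (1680 ± 561.9) / 1337, giving tanθ = 0.8363 or 1.677.
θ = 39.91° or 59.19°; the larger is 59.19°.

59.19°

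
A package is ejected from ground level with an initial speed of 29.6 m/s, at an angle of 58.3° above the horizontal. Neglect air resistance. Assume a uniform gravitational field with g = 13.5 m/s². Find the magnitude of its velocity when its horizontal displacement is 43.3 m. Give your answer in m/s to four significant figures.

19.89 m/s

Horizontal component vₓ = 29.60 cos 58.3° = 15.55 m/s; vertical v_y0 = 29.60 sin 58.3° = 25.18 m/s.
x = vₓ t ⇒ t = 43.3/15.55 = 2.784 s.
Vertical velocity there: v_y = v_y0 − g t = 25.18 − 13.5 × 2.784 = −12.40 m/s.
Speed: √(vₓ² + v_y²) = √(15.55² + 12.40²) = 19.89 m/s.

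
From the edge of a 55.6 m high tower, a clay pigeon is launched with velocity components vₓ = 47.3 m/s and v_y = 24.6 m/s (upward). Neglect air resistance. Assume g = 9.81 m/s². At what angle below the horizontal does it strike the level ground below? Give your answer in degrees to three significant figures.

The projectile lands when y = 55.6 + (24.60) t − ½·9.81·t² = 0. Positive root: t = (24.60 + √(24.60² + 2·9.81·55.6)) / 9.81 = (24.60 + 41.18) / 9.81 = 6.706 s.
At impact: v_y = v_y0 − g t = −41.18 m/s; vₓ = 47.30 m/s.
Angle below horizontal: arctan(|v_y|/vₓ) = arctan(41.18/47.30) = 41.05°.

41.0°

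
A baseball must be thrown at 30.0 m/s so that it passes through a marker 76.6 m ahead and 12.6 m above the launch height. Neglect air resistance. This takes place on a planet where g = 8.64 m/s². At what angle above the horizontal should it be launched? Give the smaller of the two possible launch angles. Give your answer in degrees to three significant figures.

36.0°

Trajectory: y = x tanθ − g x² (1 + tan²θ)/(2v₀²). With x = 76.6, y = 12.6, v₀ = 30.0, g = 8.64:
28.16 tan²θ − 76.6 tanθ + (40.76) = 0.
tanθ = [76.6 ± √(76.6² − 4 × 28.16 × (40.76))] / (2 × 28.16) = (76.6 ± 35.71) / 56.33, giving tanθ = 0.7259 or 1.994.
θ = 35.98° or 63.36°; the smaller is 35.98°.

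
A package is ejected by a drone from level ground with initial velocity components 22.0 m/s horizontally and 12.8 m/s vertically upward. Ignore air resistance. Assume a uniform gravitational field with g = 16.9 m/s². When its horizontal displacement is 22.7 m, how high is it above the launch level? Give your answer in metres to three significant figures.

4.21 m

x = vₓ t ⇒ t = 22.7/22.00 = 1.032 s.
Height: y = v_y0 t − ½ g t² = 12.80 × 1.032 − 8.450 × 1.032² = 13.21 − 8.996 = 4.211 m.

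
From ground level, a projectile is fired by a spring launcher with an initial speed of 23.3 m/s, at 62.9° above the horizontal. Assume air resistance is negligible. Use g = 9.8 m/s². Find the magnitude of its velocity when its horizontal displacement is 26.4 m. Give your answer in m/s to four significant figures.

Components: vₓ = 23.30 cos 62.9° = 10.61 m/s, v_y0 = 23.30 sin 62.9° = 20.74 m/s.
x = vₓ t ⇒ t = 26.4/10.61 = 2.487 s.
Vertical velocity there: v_y = v_y0 − g t = 20.74 − 9.80 × 2.487 = −3.633 m/s.
Speed: √(vₓ² + v_y²) = √(10.61² + 3.633²) = 11.22 m/s.

11.22 m/s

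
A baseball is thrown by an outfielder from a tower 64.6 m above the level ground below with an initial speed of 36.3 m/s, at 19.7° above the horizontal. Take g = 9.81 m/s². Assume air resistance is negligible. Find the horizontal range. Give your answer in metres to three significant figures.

174 m

Resolve: vₓ = 36.30 cos 19.7° = 34.18 m/s and v_y0 = 36.30 sin 19.7° = 12.24 m/s.
Vertical motion (up positive, ground at y = 0): 4.905 t² − (12.24) t − 64.6 = 0, so t = (12.24 + √(12.24² + 2·9.81·64.6)) / 9.81 = (12.24 + 37.65) / 9.81 = 5.085 s.
Horizontal distance: R = vₓ t = 34.18 × 5.085 = 173.8 m.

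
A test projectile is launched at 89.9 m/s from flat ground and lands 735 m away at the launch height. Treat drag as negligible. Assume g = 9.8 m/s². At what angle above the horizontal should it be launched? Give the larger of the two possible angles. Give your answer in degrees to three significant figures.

58.5°

Level-ground range R = v₀² sin(2θ)/g ⇒ sin(2θ) = gR/v₀² = 9.80 × 735 / 89.9² = 0.8912.
2θ = 63.03° or 180° − 63.03° = 117.0°, so θ = 31.51° or 58.49°.
The larger angle is 58.49°.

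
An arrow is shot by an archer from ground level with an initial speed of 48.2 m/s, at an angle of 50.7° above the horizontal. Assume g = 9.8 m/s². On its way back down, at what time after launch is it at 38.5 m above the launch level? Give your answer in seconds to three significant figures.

Resolve: vₓ = 48.20 cos 50.7° = 30.53 m/s and v_y0 = 48.20 sin 50.7° = 37.30 m/s.
Require v_y0 t − ½ g t² = 38.5, i.e. 4.900 t² − 37.30 t + 38.5 = 0.
t = [37.30 ± √(37.30² − 2·9.80·38.5)] / 9.80 = (37.30 ± 25.23) / 9.80, so t = 1.231 s or t = 6.381 s.
The descending-branch root is 6.381 s.

6.38 s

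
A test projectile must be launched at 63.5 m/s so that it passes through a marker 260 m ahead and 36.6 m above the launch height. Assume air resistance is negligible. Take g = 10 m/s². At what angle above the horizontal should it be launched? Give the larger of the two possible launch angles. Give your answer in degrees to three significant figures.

68.5°

Trajectory: y = x tanθ − g x² (1 + tan²θ)/(2v₀²). With x = 260, y = 36.6, v₀ = 63.5, g = 10.0:
83.82 tan²θ − 260 tanθ + (120.4) = 0.
tanθ = [260 ± √(260² − 4 × 83.82 × (120.4))] / (2 × 83.82) = (260 ± 165.0) / 167.6, giving tanθ = 0.5667 or 2.535.
θ = 29.54° or 68.47°; the larger is 68.47°.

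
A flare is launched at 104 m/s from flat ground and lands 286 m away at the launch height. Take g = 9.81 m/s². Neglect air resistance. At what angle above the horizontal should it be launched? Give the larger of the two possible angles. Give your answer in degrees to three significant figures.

82.5°

Level-ground range R = v₀² sin(2θ)/g ⇒ sin(2θ) = gR/v₀² = 9.81 × 286 / 104² = 0.2594.
2θ = 15.03° or 180° − 15.03° = 165.0°, so θ = 7.517° or 82.48°.
The larger angle is 82.48°.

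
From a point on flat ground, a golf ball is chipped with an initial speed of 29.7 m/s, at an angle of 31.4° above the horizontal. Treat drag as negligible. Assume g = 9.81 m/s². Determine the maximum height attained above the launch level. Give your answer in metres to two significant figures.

Components: vₓ = 29.70 cos 31.4° = 25.35 m/s, v_y0 = 29.70 sin 31.4° = 15.47 m/s.
Peak height H = v_y0² / (2g) = 239.44 / 19.62 = 12.20 m.

12 m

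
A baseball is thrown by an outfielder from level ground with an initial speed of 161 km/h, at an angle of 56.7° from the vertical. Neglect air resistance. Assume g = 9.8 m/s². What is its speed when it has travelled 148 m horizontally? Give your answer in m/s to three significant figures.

40.0 m/s

Convert: 161 km/h = 161/3.6 = 44.72 m/s.
Components: vₓ = 44.72 sin 56.7° = 37.38 m/s, v_y0 = 44.72 cos 56.7° = 24.55 m/s.
Time to reach x = 148 m: t = x/vₓ = 148/37.38 = 3.959 s.
Vertical velocity there: v_y = v_y0 − g t = 24.55 − 9.80 × 3.959 = −14.25 m/s.
Speed: √(vₓ² + v_y²) = √(37.38² + 14.25²) = 40.00 m/s.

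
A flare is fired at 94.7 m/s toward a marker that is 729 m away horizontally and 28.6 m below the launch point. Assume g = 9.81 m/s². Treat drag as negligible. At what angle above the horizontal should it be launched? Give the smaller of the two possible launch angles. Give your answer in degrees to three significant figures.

Trajectory: y = x tanθ − g x² (1 + tan²θ)/(2v₀²). With x = 729, y = −28.6, v₀ = 94.7, g = 9.81:
290.7 tan²θ − 729 tanθ + (262.1) = 0.
tanθ = [729 ± √(729² − 4 × 290.7 × (262.1))] / (2 × 290.7) = (729 ± 476.2) / 581.3, giving tanθ = 0.4349 or 2.073.
θ = 23.50° or 64.25°; the smaller is 23.50°.

23.5°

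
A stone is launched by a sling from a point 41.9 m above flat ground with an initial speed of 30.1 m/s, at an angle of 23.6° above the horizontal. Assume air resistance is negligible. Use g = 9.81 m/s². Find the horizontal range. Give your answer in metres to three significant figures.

121 m

vₓ = 30.10 cos 23.6° = 27.58 m/s; v_y0 = 30.10 sin 23.6° = 12.05 m/s.
The projectile lands when y = 41.9 + (12.05) t − ½·9.81·t² = 0. Positive root: t = (12.05 + √(12.05² + 2·9.81·41.9)) / 9.81 = (12.05 + 31.10) / 9.81 = 4.399 s.
Horizontal distance: R = vₓ t = 27.58 × 4.399 = 121.3 m.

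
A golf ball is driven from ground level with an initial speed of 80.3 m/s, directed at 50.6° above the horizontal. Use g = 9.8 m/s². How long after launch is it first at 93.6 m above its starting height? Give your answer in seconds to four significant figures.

Resolve: vₓ = 80.30 cos 50.6° = 50.97 m/s and v_y0 = 80.30 sin 50.6° = 62.05 m/s.
Height y(t) = 62.05 t − 4.900 t² = 93.6 gives 4.900 t² − 62.05 t + 93.6 = 0.
Quadratic formula: t = (62.05 ± √2015.7) / 9.80 = (62.05 ± 44.90) / 9.80 → t = 1.750 s or 10.91 s.
The first (ascending) time is 1.750 s.

1.750 s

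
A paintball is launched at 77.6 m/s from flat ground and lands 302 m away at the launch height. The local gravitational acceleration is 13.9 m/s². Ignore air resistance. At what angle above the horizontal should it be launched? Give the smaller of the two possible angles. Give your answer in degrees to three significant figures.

From R = (v₀²/g) sin 2θ: sin 2θ = 13.9 × 302 / 6021.8 = 0.6971.
2θ = 44.20° or 180° − 44.20° = 135.8°, so θ = 22.10° or 67.90°.
The smaller angle is 22.10°.

22.1°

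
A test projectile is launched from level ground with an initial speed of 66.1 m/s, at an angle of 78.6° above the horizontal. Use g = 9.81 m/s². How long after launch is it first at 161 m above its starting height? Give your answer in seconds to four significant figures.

3.318 s

Horizontal component vₓ = 66.10 cos 78.6° = 13.07 m/s; vertical v_y0 = 66.10 sin 78.6° = 64.80 m/s.
Height y(t) = 64.80 t − 4.905 t² = 161 gives 4.905 t² − 64.80 t + 161 = 0.
Quadratic formula: t = (64.80 ± √1039.7) / 9.81 = (64.80 ± 32.24) / 9.81 → t = 3.318 s or 9.892 s.
The first (ascending) time is 3.318 s.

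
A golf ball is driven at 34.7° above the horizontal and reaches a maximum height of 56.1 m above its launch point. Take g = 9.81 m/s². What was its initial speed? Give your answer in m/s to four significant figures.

58.28 m/s

At the peak v_y = 0, so v_y0 = √(2gH) = √(2 × 9.81 × 56.1) = 33.18 m/s.
v_y0 = v₀ sin θ ⇒ v₀ = 33.18 / sin 34.7° = 58.28 m/s.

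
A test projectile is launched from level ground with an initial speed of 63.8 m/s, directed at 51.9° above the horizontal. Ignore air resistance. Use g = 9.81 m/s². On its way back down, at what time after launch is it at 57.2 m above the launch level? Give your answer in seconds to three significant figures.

8.93 s

Horizontal component vₓ = 63.80 cos 51.9° = 39.37 m/s; vertical v_y0 = 63.80 sin 51.9° = 50.21 m/s.
Require v_y0 t − ½ g t² = 57.2, i.e. 4.905 t² − 50.21 t + 57.2 = 0.
Quadratic formula: t = (50.21 ± √1398.4) / 9.81 = (50.21 ± 37.40) / 9.81 → t = 1.306 s or 8.930 s.
The descending-branch root is 8.930 s.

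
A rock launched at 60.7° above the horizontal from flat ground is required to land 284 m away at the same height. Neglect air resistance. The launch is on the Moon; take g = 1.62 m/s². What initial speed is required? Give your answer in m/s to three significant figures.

23.2 m/s

From R = (v₀² / g) sin 2θ: v₀ = √(gR / sin 2θ).
v₀ = √(1.62 × 284 / sin 121.4°) = √(460.1 / 0.8536) = √539.02 = 23.22 m/s.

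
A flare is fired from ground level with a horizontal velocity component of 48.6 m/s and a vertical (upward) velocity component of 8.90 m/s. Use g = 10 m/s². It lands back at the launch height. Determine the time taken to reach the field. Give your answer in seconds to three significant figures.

Landing at launch height ⇒ T = 2 v_y0 / g = 2 × 8.900 / 10.0 = 1.780 s.

1.78 s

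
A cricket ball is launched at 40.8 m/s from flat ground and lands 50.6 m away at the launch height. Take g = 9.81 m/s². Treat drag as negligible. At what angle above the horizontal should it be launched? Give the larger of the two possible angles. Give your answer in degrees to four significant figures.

81.33°

From R = (v₀²/g) sin 2θ: sin 2θ = 9.81 × 50.6 / 1664.6 = 0.2982.
2θ = 17.35° or 180° − 17.35° = 162.7°, so θ = 8.675° or 81.33°.
The larger angle is 81.33°.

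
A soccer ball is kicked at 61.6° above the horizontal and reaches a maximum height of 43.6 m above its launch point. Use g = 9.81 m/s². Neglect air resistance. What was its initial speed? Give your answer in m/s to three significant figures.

At the peak v_y = 0, so v_y0 = √(2gH) = √(2 × 9.81 × 43.6) = 29.25 m/s.
v_y0 = v₀ sin θ ⇒ v₀ = 29.25 / sin 61.6° = 33.25 m/s.

33.2 m/s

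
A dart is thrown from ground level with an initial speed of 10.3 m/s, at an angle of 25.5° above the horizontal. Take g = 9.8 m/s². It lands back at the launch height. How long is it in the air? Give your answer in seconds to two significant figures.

Resolve: vₓ = 10.30 cos 25.5° = 9.297 m/s and v_y0 = 10.30 sin 25.5° = 4.434 m/s.
Landing at launch height ⇒ T = 2 v_y0 / g = 2 × 4.434 / 9.80 = 0.9050 s.

0.90 s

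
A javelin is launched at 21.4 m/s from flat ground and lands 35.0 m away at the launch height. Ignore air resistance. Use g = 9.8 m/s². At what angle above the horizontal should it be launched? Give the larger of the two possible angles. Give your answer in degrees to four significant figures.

65.75°

Level-ground range R = v₀² sin(2θ)/g ⇒ sin(2θ) = gR/v₀² = 9.80 × 35.0 / 21.4² = 0.7490.
2θ = 48.50° or 180° − 48.50° = 131.5°, so θ = 24.25° or 65.75°.
The larger angle is 65.75°.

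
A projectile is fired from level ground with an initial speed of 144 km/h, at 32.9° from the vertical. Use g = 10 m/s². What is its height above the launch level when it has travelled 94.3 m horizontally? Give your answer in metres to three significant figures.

51.6 m

Convert: 144 km/h = 144/3.6 = 40.00 m/s.
Resolve: vₓ = 40.00 sin 32.9° = 21.73 m/s and v_y0 = 40.00 cos 32.9° = 33.58 m/s.
x = vₓ t ⇒ t = 94.3/21.73 = 4.340 s.
Height: y = v_y0 t − ½ g t² = 33.58 × 4.340 − 5.000 × 4.340² = 145.8 − 94.19 = 51.58 m.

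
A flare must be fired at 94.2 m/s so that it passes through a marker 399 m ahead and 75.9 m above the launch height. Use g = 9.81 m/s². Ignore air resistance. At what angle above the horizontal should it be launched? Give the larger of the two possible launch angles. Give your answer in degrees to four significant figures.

Trajectory: y = x tanθ − g x² (1 + tan²θ)/(2v₀²). With x = 399, y = 75.9, v₀ = 94.2, g = 9.81:
88.00 tan²θ − 399 tanθ + (163.9) = 0.
tanθ = [399 ± √(399² − 4 × 88.00 × (163.9))] / (2 × 88.00) = (399 ± 318.6) / 176.0, giving tanθ = 0.4568 or 4.077.
θ = 24.55° or 76.22°; the larger is 76.22°.

76.22°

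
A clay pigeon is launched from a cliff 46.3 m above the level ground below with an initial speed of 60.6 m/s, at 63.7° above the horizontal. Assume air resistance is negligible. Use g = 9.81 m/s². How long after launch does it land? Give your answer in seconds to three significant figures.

Horizontal component vₓ = 60.60 cos 63.7° = 26.85 m/s; vertical v_y0 = 60.60 sin 63.7° = 54.33 m/s.
With up positive and y = 0 at the ground: y(t) = 46.3 + (54.33) t − 4.905 t². Setting y = 0 and taking the positive root: t = [54.33 + √(54.33² + 2·9.81·46.3)] / 9.81 = (54.33 + 62.13) / 9.81 = 11.87 s.

11.9 s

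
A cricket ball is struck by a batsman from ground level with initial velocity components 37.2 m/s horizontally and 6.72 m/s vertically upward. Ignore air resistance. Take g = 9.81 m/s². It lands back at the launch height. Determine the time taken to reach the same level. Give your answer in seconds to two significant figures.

1.4 s

It returns to y = 0 when t = 2 v_y0 / g = 2(6.720)/9.81 = 1.370 s.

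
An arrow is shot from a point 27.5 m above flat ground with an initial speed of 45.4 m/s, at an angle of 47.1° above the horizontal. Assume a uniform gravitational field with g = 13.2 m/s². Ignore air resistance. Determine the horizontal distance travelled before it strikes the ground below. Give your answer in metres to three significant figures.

Resolve: vₓ = 45.40 cos 47.1° = 30.90 m/s and v_y0 = 45.40 sin 47.1° = 33.26 m/s.
The projectile lands when y = 27.5 + (33.26) t − ½·13.2·t² = 0. Positive root: t = (33.26 + √(33.26² + 2·13.2·27.5)) / 13.2 = (33.26 + 42.80) / 13.2 = 5.762 s.
Horizontal distance: R = vₓ t = 30.90 × 5.762 = 178.1 m.

178 m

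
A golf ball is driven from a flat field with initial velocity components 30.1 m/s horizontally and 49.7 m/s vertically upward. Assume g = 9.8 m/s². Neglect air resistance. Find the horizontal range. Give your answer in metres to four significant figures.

305.3 m

Flight time T = 2 v_y0 / g = 10.14 s.
Horizontal distance R = vₓ T = 30.10 × 10.14 = 305.3 m.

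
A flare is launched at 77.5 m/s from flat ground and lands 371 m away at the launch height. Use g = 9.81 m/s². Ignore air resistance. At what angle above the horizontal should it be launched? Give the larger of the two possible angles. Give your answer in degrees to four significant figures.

71.35°

From R = (v₀²/g) sin 2θ: sin 2θ = 9.81 × 371 / 6006.2 = 0.6060.
2θ = 37.30° or 180° − 37.30° = 142.7°, so θ = 18.65° or 71.35°.
The larger angle is 71.35°.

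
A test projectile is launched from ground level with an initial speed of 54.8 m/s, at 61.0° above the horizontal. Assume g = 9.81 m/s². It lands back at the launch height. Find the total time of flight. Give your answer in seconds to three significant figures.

9.77 s

vₓ = 54.80 cos 61.0° = 26.57 m/s; v_y0 = 54.80 sin 61.0° = 47.93 m/s.
Time of flight on level ground: T = 2 v_y0 / g = 2 × 47.93 / 9.81 = 9.771 s.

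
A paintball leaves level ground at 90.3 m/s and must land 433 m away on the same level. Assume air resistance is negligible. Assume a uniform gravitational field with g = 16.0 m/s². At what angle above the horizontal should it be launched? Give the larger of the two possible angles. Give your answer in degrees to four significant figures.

Level-ground range R = v₀² sin(2θ)/g ⇒ sin(2θ) = gR/v₀² = 16.0 × 433 / 90.3² = 0.8496.
2θ = 58.17° or 180° − 58.17° = 121.8°, so θ = 29.09° or 60.91°.
The larger angle is 60.91°.

60.91°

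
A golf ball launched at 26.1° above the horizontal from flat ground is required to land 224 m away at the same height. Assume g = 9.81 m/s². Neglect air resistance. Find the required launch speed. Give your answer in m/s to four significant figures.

52.74 m/s

Level-ground range: R = v₀² sin(2θ)/g, so v₀ = √(gR / sin 2θ).
v₀ = √(9.81 × 224 / sin 52.20°) = √(2197 / 0.7902) = √2781.0 = 52.74 m/s.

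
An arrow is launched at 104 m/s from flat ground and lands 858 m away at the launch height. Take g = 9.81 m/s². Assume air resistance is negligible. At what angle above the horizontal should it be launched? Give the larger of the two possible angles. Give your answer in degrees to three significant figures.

64.5°

From R = (v₀²/g) sin 2θ: sin 2θ = 9.81 × 858 / 10816 = 0.7782.
2θ = 51.10° or 180° − 51.10° = 128.9°, so θ = 25.55° or 64.45°.
The larger angle is 64.45°.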